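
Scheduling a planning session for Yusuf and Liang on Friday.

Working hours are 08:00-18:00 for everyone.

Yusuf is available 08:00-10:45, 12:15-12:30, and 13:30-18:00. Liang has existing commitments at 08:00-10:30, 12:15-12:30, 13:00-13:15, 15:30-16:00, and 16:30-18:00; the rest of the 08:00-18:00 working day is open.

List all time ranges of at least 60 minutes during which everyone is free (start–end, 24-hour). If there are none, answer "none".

Liang free within 08:00–18:00: 10:30–12:15, 12:30–13:00, 13:15–15:30, 16:00–16:30.
Yusuf ∩ Liang: 10:30–10:45, 13:30–15:30, 16:00–16:30.
Windows ≥ 60 min: 13:30–15:30.

13:30–15:30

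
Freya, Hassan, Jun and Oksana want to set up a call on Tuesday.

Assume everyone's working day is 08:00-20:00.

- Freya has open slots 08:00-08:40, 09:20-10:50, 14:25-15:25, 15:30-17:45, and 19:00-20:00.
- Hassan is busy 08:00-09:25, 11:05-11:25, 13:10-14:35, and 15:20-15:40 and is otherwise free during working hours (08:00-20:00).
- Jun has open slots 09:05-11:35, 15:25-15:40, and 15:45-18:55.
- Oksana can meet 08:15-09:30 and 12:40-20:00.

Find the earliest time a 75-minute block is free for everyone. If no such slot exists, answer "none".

Hassan free within 08:00–20:00: 09:25–11:05, 11:25–13:10, 14:35–15:20, 15:40–20:00.
Freya ∩ Hassan: 09:25–10:50, 14:35–15:20, 15:40–17:45, 19:00–20:00.
Freya ∩ Hassan ∩ Jun: 09:25–10:50, 15:45–17:45.
Freya ∩ Hassan ∩ Jun ∩ Oksana: 09:25–09:30, 15:45–17:45.
Windows ≥ 75 min: 15:45–17:45.
Earliest such window starts at 15:45.

15:45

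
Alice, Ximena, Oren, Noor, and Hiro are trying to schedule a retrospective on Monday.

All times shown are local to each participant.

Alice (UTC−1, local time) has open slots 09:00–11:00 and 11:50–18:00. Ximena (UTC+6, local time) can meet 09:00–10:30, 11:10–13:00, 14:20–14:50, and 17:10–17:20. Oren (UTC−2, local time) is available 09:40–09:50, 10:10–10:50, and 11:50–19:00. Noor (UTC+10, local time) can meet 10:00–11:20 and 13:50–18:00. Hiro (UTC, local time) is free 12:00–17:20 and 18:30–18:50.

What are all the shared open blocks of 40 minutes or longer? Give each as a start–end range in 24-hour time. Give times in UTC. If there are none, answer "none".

none

Alice → UTC: 10:00–12:00, 12:50–19:00.
Ximena → UTC: 03:00–04:30, 05:10–07:00, 08:20–08:50, 11:10–11:20.
Oren → UTC: 11:40–11:50, 12:10–12:50, 13:50–21:00.
Noor → UTC: 00:00–01:20, 03:50–08:00.
Hiro → UTC: 12:00–17:20, 18:30–18:50.
Alice ∩ Ximena: 11:10–11:20.
Alice ∩ Ximena ∩ Oren: (none).
Alice ∩ Ximena ∩ Oren ∩ Noor: (none).
Alice ∩ Ximena ∩ Oren ∩ Noor ∩ Hiro: (none).
Windows ≥ 40 min: (none).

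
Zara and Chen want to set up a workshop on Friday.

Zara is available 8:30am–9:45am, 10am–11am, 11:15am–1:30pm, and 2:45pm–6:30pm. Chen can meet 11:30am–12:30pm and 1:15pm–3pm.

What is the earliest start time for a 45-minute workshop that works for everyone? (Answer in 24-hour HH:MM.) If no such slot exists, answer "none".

11:30

Zara ∩ Chen: 11:30–12:30, 13:15–13:30, 14:45–15:00.
Windows ≥ 45 min: 11:30–12:30.
Earliest such window starts at 11:30.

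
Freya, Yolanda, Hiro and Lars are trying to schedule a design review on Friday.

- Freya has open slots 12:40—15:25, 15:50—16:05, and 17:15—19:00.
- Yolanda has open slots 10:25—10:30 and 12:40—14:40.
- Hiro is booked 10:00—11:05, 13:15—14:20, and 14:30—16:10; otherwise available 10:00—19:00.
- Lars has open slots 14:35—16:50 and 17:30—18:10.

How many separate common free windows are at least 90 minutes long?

Hiro free within 10:00–19:00: 11:05–13:15, 14:20–14:30, 16:10–19:00.
Freya ∩ Yolanda: 12:40–14:40.
Freya ∩ Yolanda ∩ Hiro: 12:40–13:15, 14:20–14:30.
Freya ∩ Yolanda ∩ Hiro ∩ Lars: (none).
Windows ≥ 90 min: (none).
That's 0 windows.

0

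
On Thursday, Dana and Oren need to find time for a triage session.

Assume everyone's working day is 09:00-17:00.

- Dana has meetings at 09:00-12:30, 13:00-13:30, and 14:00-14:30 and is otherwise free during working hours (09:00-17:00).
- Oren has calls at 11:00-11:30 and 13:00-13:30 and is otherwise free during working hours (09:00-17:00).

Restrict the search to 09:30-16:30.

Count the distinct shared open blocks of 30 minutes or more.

3

Dana free within 09:00–17:00: 12:30–13:00, 13:30–14:00, 14:30–17:00.
Oren free within 09:00–17:00: 09:00–11:00, 11:30–13:00, 13:30–17:00.
Dana ∩ Oren: 12:30–13:00, 13:30–14:00, 14:30–17:00.
Restricted to 09:30–16:30: 12:30–13:00, 13:30–14:00, 14:30–16:30.
Windows ≥ 30 min: 12:30–13:00, 13:30–14:00, 14:30–16:30.
That's 3 windows.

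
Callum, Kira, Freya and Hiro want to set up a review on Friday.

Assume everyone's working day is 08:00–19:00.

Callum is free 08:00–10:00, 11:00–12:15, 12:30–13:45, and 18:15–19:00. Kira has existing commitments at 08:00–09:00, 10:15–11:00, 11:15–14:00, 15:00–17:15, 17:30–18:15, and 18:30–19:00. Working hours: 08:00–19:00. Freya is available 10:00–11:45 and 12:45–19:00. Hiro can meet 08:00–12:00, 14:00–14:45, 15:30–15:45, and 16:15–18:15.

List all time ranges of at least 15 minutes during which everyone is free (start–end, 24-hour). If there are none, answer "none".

Kira free within 08:00–19:00: 09:00–10:15, 11:00–11:15, 14:00–15:00, 17:15–17:30, 18:15–18:30.
Callum ∩ Kira: 09:00–10:00, 11:00–11:15, 18:15–18:30.
Callum ∩ Kira ∩ Freya: 11:00–11:15, 18:15–18:30.
Callum ∩ Kira ∩ Freya ∩ Hiro: 11:00–11:15.
Windows ≥ 15 min: 11:00–11:15.

11:00–11:15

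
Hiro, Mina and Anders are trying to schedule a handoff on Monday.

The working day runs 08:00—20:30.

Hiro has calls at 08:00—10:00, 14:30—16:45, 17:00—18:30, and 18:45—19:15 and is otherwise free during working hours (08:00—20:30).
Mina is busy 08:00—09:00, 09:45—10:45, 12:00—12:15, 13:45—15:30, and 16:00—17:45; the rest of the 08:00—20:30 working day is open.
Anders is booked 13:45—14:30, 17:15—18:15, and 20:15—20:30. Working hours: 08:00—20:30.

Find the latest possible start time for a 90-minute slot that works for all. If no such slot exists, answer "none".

12:15

Hiro free within 08:00–20:30: 10:00–14:30, 16:45–17:00, 18:30–18:45, 19:15–20:30.
Mina free within 08:00–20:30: 09:00–09:45, 10:45–12:00, 12:15–13:45, 15:30–16:00, 17:45–20:30.
Anders free within 08:00–20:30: 08:00–13:45, 14:30–17:15, 18:15–20:15.
Hiro ∩ Mina: 10:45–12:00, 12:15–13:45, 18:30–18:45, 19:15–20:30.
Hiro ∩ Mina ∩ Anders: 10:45–12:00, 12:15–13:45, 18:30–18:45, 19:15–20:15.
Windows ≥ 90 min: 12:15–13:45.
Latest start in the last window 12:15–13:45 is 13:45 − 90 min = 12:15.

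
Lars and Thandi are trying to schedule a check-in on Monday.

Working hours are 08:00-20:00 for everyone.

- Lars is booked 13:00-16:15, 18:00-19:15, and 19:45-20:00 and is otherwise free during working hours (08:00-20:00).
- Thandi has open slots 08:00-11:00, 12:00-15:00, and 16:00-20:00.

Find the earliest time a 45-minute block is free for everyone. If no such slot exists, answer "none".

08:00

Lars free within 08:00–20:00: 08:00–13:00, 16:15–18:00, 19:15–19:45.
Lars ∩ Thandi: 08:00–11:00, 12:00–13:00, 16:15–18:00, 19:15–19:45.
Windows ≥ 45 min: 08:00–11:00, 12:00–13:00, 16:15–18:00.
Earliest such window starts at 08:00.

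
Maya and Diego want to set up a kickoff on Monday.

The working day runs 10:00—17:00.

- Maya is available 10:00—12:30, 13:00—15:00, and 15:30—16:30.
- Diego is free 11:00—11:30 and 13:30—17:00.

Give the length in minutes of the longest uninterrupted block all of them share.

Maya ∩ Diego: 11:00–11:30, 13:30–15:00, 15:30–16:30.
Common window lengths: 30, 90, 60 min; longest is 90.

90 minutes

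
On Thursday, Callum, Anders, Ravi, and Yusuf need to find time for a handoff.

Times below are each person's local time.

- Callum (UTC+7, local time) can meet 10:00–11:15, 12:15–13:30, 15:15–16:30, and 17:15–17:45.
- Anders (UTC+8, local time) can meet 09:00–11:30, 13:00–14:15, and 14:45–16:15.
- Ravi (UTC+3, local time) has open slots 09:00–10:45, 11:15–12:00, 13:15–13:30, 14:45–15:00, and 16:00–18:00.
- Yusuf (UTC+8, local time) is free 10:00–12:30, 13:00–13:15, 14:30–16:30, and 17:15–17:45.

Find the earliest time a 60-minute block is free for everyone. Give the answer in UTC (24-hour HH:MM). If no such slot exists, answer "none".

none

Callum → UTC: 03:00–04:15, 05:15–06:30, 08:15–09:30, 10:15–10:45.
Anders → UTC: 01:00–03:30, 05:00–06:15, 06:45–08:15.
Ravi → UTC: 06:00–07:45, 08:15–09:00, 10:15–10:30, 11:45–12:00, 13:00–15:00.
Yusuf → UTC: 02:00–04:30, 05:00–05:15, 06:30–08:30, 09:15–09:45.
Callum ∩ Anders: 03:00–03:30, 05:15–06:15.
Callum ∩ Anders ∩ Ravi: 06:00–06:15.
Callum ∩ Anders ∩ Ravi ∩ Yusuf: (none).
Windows ≥ 60 min: (none).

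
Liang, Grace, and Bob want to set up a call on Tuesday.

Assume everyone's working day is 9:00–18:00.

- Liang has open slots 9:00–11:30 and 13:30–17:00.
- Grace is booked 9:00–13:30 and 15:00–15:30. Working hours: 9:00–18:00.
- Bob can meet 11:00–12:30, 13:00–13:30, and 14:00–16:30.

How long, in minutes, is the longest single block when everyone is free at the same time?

Grace free within 09:00–18:00: 13:30–15:00, 15:30–18:00.
Liang ∩ Grace: 13:30–15:00, 15:30–17:00.
Liang ∩ Grace ∩ Bob: 14:00–15:00, 15:30–16:30.
Common window lengths: 60, 60 min; longest is 60.

60 minutes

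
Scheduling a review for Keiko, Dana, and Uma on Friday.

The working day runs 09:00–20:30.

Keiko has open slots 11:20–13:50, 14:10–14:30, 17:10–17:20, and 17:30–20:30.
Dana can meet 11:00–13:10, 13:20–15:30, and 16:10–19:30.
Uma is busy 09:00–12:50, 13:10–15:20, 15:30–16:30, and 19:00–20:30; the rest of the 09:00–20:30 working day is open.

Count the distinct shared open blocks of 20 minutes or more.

2

Uma free within 09:00–20:30: 12:50–13:10, 15:20–15:30, 16:30–19:00.
Keiko ∩ Dana: 11:20–13:10, 13:20–13:50, 14:10–14:30, 17:10–17:20, 17:30–19:30.
Keiko ∩ Dana ∩ Uma: 12:50–13:10, 17:10–17:20, 17:30–19:00.
Windows ≥ 20 min: 12:50–13:10, 17:30–19:00.
That's 2 windows.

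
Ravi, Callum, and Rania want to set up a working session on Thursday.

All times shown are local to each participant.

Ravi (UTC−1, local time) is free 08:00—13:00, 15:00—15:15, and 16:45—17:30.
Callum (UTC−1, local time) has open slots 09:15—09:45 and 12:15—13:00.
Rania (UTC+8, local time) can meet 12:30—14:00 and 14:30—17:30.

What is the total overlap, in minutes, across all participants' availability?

Ravi → UTC: 09:00–14:00, 16:00–16:15, 17:45–18:30.
Callum → UTC: 10:15–10:45, 13:15–14:00.
Rania → UTC: 04:30–06:00, 06:30–09:30.
Ravi ∩ Callum: 10:15–10:45, 13:15–14:00.
Ravi ∩ Callum ∩ Rania: (none).
Total common minutes: 0.

0 minutes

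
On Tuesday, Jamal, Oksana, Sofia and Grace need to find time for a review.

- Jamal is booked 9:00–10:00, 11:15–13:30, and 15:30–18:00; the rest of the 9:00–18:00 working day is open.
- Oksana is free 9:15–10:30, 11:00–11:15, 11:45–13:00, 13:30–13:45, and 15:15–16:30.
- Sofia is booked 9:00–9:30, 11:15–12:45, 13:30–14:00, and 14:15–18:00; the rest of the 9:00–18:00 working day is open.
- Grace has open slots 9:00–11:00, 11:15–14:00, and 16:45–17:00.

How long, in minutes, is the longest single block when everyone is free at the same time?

30 minutes

Jamal free within 09:00–18:00: 10:00–11:15, 13:30–15:30.
Sofia free within 09:00–18:00: 09:30–11:15, 12:45–13:30, 14:00–14:15.
Jamal ∩ Oksana: 10:00–10:30, 11:00–11:15, 13:30–13:45, 15:15–15:30.
Jamal ∩ Oksana ∩ Sofia: 10:00–10:30, 11:00–11:15.
Jamal ∩ Oksana ∩ Sofia ∩ Grace: 10:00–10:30.
Single common window of 30 minutes.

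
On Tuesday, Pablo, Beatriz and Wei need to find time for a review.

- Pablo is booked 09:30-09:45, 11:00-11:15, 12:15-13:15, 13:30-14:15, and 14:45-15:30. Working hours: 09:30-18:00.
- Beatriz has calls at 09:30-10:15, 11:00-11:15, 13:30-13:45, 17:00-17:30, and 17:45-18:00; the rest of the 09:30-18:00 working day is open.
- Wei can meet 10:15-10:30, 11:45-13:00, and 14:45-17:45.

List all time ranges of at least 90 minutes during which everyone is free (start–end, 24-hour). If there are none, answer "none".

Pablo free within 09:30–18:00: 09:45–11:00, 11:15–12:15, 13:15–13:30, 14:15–14:45, 15:30–18:00.
Beatriz free within 09:30–18:00: 10:15–11:00, 11:15–13:30, 13:45–17:00, 17:30–17:45.
Pablo ∩ Beatriz: 10:15–11:00, 11:15–12:15, 13:15–13:30, 14:15–14:45, 15:30–17:00, 17:30–17:45.
Pablo ∩ Beatriz ∩ Wei: 10:15–10:30, 11:45–12:15, 15:30–17:00, 17:30–17:45.
Windows ≥ 90 min: 15:30–17:00.

15:30–17:00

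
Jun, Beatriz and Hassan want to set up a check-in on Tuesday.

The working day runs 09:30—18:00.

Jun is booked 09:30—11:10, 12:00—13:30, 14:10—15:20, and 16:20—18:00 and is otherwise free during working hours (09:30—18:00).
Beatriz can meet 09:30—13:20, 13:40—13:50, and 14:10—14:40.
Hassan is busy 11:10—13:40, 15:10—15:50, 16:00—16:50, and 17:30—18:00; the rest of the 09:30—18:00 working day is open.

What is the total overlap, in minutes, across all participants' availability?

Jun free within 09:30–18:00: 11:10–12:00, 13:30–14:10, 15:20–16:20.
Hassan free within 09:30–18:00: 09:30–11:10, 13:40–15:10, 15:50–16:00, 16:50–17:30.
Jun ∩ Beatriz: 11:10–12:00, 13:40–13:50.
Jun ∩ Beatriz ∩ Hassan: 13:40–13:50.
Total common minutes: 10.

10 minutes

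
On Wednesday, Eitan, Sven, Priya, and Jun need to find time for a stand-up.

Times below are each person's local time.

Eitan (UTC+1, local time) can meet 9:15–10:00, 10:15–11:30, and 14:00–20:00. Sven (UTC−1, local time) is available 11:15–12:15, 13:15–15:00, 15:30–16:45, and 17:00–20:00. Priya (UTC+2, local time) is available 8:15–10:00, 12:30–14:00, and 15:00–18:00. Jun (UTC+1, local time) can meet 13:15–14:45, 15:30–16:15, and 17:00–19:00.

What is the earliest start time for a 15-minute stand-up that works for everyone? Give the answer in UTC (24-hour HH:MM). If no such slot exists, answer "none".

Eitan → UTC: 08:15–09:00, 09:15–10:30, 13:00–19:00.
Sven → UTC: 12:15–13:15, 14:15–16:00, 16:30–17:45, 18:00–21:00.
Priya → UTC: 06:15–08:00, 10:30–12:00, 13:00–16:00.
Jun → UTC: 12:15–13:45, 14:30–15:15, 16:00–18:00.
Eitan ∩ Sven: 13:00–13:15, 14:15–16:00, 16:30–17:45, 18:00–19:00.
Eitan ∩ Sven ∩ Priya: 13:00–13:15, 14:15–16:00.
Eitan ∩ Sven ∩ Priya ∩ Jun: 13:00–13:15, 14:30–15:15.
Windows ≥ 15 min: 13:00–13:15, 14:30–15:15.
Earliest such window starts at 13:00.

13:00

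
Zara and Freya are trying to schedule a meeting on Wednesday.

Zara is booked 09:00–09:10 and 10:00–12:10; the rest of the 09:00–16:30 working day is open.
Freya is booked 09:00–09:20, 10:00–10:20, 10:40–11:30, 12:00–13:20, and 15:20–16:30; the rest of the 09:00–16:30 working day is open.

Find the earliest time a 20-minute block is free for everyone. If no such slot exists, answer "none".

Zara free within 09:00–16:30: 09:10–10:00, 12:10–16:30.
Freya free within 09:00–16:30: 09:20–10:00, 10:20–10:40, 11:30–12:00, 13:20–15:20.
Zara ∩ Freya: 09:20–10:00, 13:20–15:20.
Windows ≥ 20 min: 09:20–10:00, 13:20–15:20.
Earliest such window starts at 09:20.

09:20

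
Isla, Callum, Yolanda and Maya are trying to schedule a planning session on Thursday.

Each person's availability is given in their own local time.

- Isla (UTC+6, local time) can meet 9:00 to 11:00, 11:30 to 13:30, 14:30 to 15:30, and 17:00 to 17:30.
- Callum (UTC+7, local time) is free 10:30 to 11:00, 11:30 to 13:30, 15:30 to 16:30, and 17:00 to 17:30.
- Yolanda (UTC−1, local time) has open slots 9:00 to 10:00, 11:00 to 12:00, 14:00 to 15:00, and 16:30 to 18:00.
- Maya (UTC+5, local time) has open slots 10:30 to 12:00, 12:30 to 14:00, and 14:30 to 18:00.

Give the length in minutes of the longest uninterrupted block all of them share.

Isla → UTC: 03:00–05:00, 05:30–07:30, 08:30–09:30, 11:00–11:30.
Callum → UTC: 03:30–04:00, 04:30–06:30, 08:30–09:30, 10:00–10:30.
Yolanda → UTC: 10:00–11:00, 12:00–13:00, 15:00–16:00, 17:30–19:00.
Maya → UTC: 05:30–07:00, 07:30–09:00, 09:30–13:00.
Isla ∩ Callum: 03:30–04:00, 04:30–05:00, 05:30–06:30, 08:30–09:30.
Isla ∩ Callum ∩ Yolanda: (none).
Isla ∩ Callum ∩ Yolanda ∩ Maya: (none).
No common window.

0 minutes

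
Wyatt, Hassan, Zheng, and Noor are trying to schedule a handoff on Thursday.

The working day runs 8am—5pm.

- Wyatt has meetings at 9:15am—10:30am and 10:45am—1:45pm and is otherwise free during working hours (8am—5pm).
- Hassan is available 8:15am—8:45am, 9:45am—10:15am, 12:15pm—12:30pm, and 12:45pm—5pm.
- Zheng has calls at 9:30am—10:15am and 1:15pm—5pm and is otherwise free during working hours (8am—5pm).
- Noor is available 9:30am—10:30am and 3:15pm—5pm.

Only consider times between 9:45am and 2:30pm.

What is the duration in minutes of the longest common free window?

0 minutes

Wyatt free within 08:00–17:00: 08:00–09:15, 10:30–10:45, 13:45–17:00.
Zheng free within 08:00–17:00: 08:00–09:30, 10:15–13:15.
Wyatt ∩ Hassan: 08:15–08:45, 13:45–17:00.
Wyatt ∩ Hassan ∩ Zheng: 08:15–08:45.
Wyatt ∩ Hassan ∩ Zheng ∩ Noor: (none).
Restricted to 09:45–14:30: (none).
No common window.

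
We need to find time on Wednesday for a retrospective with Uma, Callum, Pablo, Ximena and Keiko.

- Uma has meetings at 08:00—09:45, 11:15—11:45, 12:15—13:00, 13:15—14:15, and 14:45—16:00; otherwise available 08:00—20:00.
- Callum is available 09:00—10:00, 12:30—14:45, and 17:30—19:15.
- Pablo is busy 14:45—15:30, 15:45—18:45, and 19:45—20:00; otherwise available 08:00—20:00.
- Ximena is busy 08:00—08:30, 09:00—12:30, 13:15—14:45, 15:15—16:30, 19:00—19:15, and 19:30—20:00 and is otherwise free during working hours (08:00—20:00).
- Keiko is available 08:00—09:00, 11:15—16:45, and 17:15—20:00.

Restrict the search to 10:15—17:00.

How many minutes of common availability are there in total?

15 minutes

Uma free within 08:00–20:00: 09:45–11:15, 11:45–12:15, 13:00–13:15, 14:15–14:45, 16:00–20:00.
Pablo free within 08:00–20:00: 08:00–14:45, 15:30–15:45, 18:45–19:45.
Ximena free within 08:00–20:00: 08:30–09:00, 12:30–13:15, 14:45–15:15, 16:30–19:00, 19:15–19:30.
Uma ∩ Callum: 09:45–10:00, 13:00–13:15, 14:15–14:45, 17:30–19:15.
Uma ∩ Callum ∩ Pablo: 09:45–10:00, 13:00–13:15, 14:15–14:45, 18:45–19:15.
Uma ∩ Callum ∩ Pablo ∩ Ximena: 13:00–13:15, 18:45–19:00.
Uma ∩ Callum ∩ Pablo ∩ Ximena ∩ Keiko: 13:00–13:15, 18:45–19:00.
Restricted to 10:15–17:00: 13:00–13:15.
Total common minutes: 15.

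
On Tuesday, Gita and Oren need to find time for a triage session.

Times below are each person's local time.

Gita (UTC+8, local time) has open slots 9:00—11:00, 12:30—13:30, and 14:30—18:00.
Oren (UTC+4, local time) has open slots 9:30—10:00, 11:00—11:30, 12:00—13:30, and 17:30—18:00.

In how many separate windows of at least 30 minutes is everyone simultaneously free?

2

Gita → UTC: 01:00–03:00, 04:30–05:30, 06:30–10:00.
Oren → UTC: 05:30–06:00, 07:00–07:30, 08:00–09:30, 13:30–14:00.
Gita ∩ Oren: 07:00–07:30, 08:00–09:30.
Windows ≥ 30 min: 07:00–07:30, 08:00–09:30.
That's 2 windows.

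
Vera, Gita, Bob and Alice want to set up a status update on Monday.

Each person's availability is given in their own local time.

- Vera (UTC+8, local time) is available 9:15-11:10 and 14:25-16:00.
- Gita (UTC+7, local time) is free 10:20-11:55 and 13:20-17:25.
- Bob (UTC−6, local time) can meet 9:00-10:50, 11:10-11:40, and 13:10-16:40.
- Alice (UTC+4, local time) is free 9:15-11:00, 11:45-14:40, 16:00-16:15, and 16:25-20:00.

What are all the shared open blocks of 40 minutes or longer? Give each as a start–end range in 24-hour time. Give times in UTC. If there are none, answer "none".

none

Vera → UTC: 01:15–03:10, 06:25–08:00.
Gita → UTC: 03:20–04:55, 06:20–10:25.
Bob → UTC: 15:00–16:50, 17:10–17:40, 19:10–22:40.
Alice → UTC: 05:15–07:00, 07:45–10:40, 12:00–12:15, 12:25–16:00.
Vera ∩ Gita: 06:25–08:00.
Vera ∩ Gita ∩ Bob: (none).
Vera ∩ Gita ∩ Bob ∩ Alice: (none).
Windows ≥ 40 min: (none).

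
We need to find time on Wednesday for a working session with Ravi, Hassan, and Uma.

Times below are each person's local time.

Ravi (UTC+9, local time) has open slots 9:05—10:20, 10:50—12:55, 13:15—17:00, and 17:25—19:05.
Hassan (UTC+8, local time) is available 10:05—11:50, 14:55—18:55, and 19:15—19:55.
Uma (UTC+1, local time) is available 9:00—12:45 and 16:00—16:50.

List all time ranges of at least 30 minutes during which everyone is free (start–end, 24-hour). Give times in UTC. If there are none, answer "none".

Ravi → UTC: 00:05–01:20, 01:50–03:55, 04:15–08:00, 08:25–10:05.
Hassan → UTC: 02:05–03:50, 06:55–10:55, 11:15–11:55.
Uma → UTC: 08:00–11:45, 15:00–15:50.
Ravi ∩ Hassan: 02:05–03:50, 06:55–08:00, 08:25–10:05.
Ravi ∩ Hassan ∩ Uma: 08:25–10:05.
Windows ≥ 30 min: 08:25–10:05.

08:25–10:05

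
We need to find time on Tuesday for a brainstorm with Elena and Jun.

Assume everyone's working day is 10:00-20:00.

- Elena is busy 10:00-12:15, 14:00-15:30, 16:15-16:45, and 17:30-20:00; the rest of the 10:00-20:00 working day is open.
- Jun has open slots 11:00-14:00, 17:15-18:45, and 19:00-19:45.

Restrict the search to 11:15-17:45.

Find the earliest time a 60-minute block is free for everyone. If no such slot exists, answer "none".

Elena free within 10:00–20:00: 12:15–14:00, 15:30–16:15, 16:45–17:30.
Elena ∩ Jun: 12:15–14:00, 17:15–17:30.
Restricted to 11:15–17:45: 12:15–14:00, 17:15–17:30.
Windows ≥ 60 min: 12:15–14:00.
Earliest such window starts at 12:15.

12:15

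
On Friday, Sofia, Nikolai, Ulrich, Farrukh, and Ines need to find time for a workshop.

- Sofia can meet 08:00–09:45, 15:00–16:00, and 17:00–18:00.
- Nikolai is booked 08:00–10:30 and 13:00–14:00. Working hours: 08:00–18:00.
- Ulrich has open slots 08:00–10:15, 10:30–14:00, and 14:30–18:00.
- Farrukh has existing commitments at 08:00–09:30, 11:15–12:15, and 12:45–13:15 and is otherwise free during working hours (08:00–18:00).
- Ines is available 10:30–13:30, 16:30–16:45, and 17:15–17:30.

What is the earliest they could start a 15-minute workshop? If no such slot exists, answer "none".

17:15

Nikolai free within 08:00–18:00: 10:30–13:00, 14:00–18:00.
Farrukh free within 08:00–18:00: 09:30–11:15, 12:15–12:45, 13:15–18:00.
Sofia ∩ Nikolai: 15:00–16:00, 17:00–18:00.
Sofia ∩ Nikolai ∩ Ulrich: 15:00–16:00, 17:00–18:00.
Sofia ∩ Nikolai ∩ Ulrich ∩ Farrukh: 15:00–16:00, 17:00–18:00.
Sofia ∩ Nikolai ∩ Ulrich ∩ Farrukh ∩ Ines: 17:15–17:30.
Windows ≥ 15 min: 17:15–17:30.
Earliest such window starts at 17:15.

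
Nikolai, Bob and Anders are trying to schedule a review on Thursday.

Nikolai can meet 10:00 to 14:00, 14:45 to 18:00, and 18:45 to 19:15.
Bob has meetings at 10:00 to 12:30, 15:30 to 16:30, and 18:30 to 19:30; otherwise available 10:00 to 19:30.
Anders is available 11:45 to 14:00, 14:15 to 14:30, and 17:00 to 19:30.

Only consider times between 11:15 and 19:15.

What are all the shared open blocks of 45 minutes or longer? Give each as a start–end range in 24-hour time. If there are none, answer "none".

Bob free within 10:00–19:30: 12:30–15:30, 16:30–18:30.
Nikolai ∩ Bob: 12:30–14:00, 14:45–15:30, 16:30–18:00.
Nikolai ∩ Bob ∩ Anders: 12:30–14:00, 17:00–18:00.
Restricted to 11:15–19:15: 12:30–14:00, 17:00–18:00.
Windows ≥ 45 min: 12:30–14:00, 17:00–18:00.

12:30–14:00, 17:00–18:00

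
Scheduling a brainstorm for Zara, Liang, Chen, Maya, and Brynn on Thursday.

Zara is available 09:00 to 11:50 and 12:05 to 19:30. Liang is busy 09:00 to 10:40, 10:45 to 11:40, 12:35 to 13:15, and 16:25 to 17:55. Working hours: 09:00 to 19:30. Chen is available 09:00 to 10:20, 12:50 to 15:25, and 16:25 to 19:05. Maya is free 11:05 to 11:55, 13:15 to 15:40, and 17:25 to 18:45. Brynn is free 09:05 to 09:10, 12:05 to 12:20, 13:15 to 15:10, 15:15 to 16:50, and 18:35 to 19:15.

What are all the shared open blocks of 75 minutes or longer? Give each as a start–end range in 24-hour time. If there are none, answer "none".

Liang free within 09:00–19:30: 10:40–10:45, 11:40–12:35, 13:15–16:25, 17:55–19:30.
Zara ∩ Liang: 10:40–10:45, 11:40–11:50, 12:05–12:35, 13:15–16:25, 17:55–19:30.
Zara ∩ Liang ∩ Chen: 13:15–15:25, 17:55–19:05.
Zara ∩ Liang ∩ Chen ∩ Maya: 13:15–15:25, 17:55–18:45.
Zara ∩ Liang ∩ Chen ∩ Maya ∩ Brynn: 13:15–15:10, 15:15–15:25, 18:35–18:45.
Windows ≥ 75 min: 13:15–15:10.

13:15–15:10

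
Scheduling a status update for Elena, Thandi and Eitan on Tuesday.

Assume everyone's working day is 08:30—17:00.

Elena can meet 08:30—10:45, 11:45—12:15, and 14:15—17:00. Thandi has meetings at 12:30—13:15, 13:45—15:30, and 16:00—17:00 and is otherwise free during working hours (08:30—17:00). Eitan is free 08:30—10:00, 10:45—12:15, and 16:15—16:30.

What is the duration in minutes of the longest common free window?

90 minutes

Thandi free within 08:30–17:00: 08:30–12:30, 13:15–13:45, 15:30–16:00.
Elena ∩ Thandi: 08:30–10:45, 11:45–12:15, 15:30–16:00.
Elena ∩ Thandi ∩ Eitan: 08:30–10:00, 11:45–12:15.
Common window lengths: 90, 30 min; longest is 90.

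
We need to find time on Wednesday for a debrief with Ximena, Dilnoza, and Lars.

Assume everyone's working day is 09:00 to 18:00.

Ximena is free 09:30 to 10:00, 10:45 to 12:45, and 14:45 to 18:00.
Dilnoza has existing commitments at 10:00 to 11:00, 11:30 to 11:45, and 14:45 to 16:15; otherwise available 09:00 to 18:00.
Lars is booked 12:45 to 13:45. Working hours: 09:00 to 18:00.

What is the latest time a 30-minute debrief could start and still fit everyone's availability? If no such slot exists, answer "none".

Dilnoza free within 09:00–18:00: 09:00–10:00, 11:00–11:30, 11:45–14:45, 16:15–18:00.
Lars free within 09:00–18:00: 09:00–12:45, 13:45–18:00.
Ximena ∩ Dilnoza: 09:30–10:00, 11:00–11:30, 11:45–12:45, 16:15–18:00.
Ximena ∩ Dilnoza ∩ Lars: 09:30–10:00, 11:00–11:30, 11:45–12:45, 16:15–18:00.
Windows ≥ 30 min: 09:30–10:00, 11:00–11:30, 11:45–12:45, 16:15–18:00.
Latest start in the last window 16:15–18:00 is 18:00 − 30 min = 17:30.

17:30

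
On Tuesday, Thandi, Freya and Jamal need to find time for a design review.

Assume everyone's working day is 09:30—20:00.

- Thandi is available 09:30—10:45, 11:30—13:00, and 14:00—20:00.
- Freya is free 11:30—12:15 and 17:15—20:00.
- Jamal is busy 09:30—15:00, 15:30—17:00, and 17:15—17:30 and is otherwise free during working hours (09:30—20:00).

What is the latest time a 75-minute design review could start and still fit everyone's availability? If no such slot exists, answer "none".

Jamal free within 09:30–20:00: 15:00–15:30, 17:00–17:15, 17:30–20:00.
Thandi ∩ Freya: 11:30–12:15, 17:15–20:00.
Thandi ∩ Freya ∩ Jamal: 17:30–20:00.
Windows ≥ 75 min: 17:30–20:00.
Latest start in the last window 17:30–20:00 is 20:00 − 75 min = 18:45.

18:45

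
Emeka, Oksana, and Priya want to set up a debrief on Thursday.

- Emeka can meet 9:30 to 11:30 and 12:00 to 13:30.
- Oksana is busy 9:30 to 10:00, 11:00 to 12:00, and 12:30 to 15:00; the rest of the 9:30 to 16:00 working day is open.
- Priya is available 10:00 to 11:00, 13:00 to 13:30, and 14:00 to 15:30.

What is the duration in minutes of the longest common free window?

60 minutes

Oksana free within 09:30–16:00: 10:00–11:00, 12:00–12:30, 15:00–16:00.
Emeka ∩ Oksana: 10:00–11:00, 12:00–12:30.
Emeka ∩ Oksana ∩ Priya: 10:00–11:00.
Single common window of 60 minutes.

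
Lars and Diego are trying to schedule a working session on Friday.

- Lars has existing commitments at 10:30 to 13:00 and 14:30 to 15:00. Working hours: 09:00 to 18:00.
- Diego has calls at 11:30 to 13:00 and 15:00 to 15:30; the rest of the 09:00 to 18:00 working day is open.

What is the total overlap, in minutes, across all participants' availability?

330 minutes

Lars free within 09:00–18:00: 09:00–10:30, 13:00–14:30, 15:00–18:00.
Diego free within 09:00–18:00: 09:00–11:30, 13:00–15:00, 15:30–18:00.
Lars ∩ Diego: 09:00–10:30, 13:00–14:30, 15:30–18:00.
Total common minutes: 90 + 90 + 150 = 330.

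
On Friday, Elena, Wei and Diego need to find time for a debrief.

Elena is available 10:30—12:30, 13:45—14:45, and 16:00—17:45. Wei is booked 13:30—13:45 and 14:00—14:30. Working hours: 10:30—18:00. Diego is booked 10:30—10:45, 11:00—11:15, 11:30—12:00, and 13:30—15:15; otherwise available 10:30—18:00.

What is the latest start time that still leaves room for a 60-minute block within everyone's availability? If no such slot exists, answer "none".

16:45

Wei free within 10:30–18:00: 10:30–13:30, 13:45–14:00, 14:30–18:00.
Diego free within 10:30–18:00: 10:45–11:00, 11:15–11:30, 12:00–13:30, 15:15–18:00.
Elena ∩ Wei: 10:30–12:30, 13:45–14:00, 14:30–14:45, 16:00–17:45.
Elena ∩ Wei ∩ Diego: 10:45–11:00, 11:15–11:30, 12:00–12:30, 16:00–17:45.
Windows ≥ 60 min: 16:00–17:45.
Latest start in the last window 16:00–17:45 is 17:45 − 60 min = 16:45.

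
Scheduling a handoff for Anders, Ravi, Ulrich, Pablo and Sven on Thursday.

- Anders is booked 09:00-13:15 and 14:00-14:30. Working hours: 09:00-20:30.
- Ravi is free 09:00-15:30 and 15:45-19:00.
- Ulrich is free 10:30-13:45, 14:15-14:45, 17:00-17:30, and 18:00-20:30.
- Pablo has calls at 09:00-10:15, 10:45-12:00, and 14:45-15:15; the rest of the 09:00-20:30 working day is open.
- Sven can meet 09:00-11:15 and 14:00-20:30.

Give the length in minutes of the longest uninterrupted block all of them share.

Anders free within 09:00–20:30: 13:15–14:00, 14:30–20:30.
Pablo free within 09:00–20:30: 10:15–10:45, 12:00–14:45, 15:15–20:30.
Anders ∩ Ravi: 13:15–14:00, 14:30–15:30, 15:45–19:00.
Anders ∩ Ravi ∩ Ulrich: 13:15–13:45, 14:30–14:45, 17:00–17:30, 18:00–19:00.
Anders ∩ Ravi ∩ Ulrich ∩ Pablo: 13:15–13:45, 14:30–14:45, 17:00–17:30, 18:00–19:00.
Anders ∩ Ravi ∩ Ulrich ∩ Pablo ∩ Sven: 14:30–14:45, 17:00–17:30, 18:00–19:00.
Common window lengths: 15, 30, 60 min; longest is 60.

60 minutes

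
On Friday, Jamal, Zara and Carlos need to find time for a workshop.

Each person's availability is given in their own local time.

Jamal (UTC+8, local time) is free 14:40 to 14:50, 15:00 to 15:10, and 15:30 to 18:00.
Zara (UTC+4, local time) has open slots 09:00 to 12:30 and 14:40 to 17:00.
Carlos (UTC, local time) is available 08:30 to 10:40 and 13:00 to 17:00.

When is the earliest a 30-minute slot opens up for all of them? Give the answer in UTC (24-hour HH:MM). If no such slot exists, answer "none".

Jamal → UTC: 06:40–06:50, 07:00–07:10, 07:30–10:00.
Zara → UTC: 05:00–08:30, 10:40–13:00.
Carlos → UTC: 08:30–10:40, 13:00–17:00.
Jamal ∩ Zara: 06:40–06:50, 07:00–07:10, 07:30–08:30.
Jamal ∩ Zara ∩ Carlos: (none).
Windows ≥ 30 min: (none).

none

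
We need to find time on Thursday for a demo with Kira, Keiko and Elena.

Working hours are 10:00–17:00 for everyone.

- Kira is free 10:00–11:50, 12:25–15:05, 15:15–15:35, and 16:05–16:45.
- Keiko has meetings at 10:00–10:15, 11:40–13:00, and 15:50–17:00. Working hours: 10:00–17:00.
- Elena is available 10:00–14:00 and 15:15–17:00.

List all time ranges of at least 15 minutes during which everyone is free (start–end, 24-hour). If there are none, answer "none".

10:15–11:40, 13:00–14:00, 15:15–15:35

Keiko free within 10:00–17:00: 10:15–11:40, 13:00–15:50.
Kira ∩ Keiko: 10:15–11:40, 13:00–15:05, 15:15–15:35.
Kira ∩ Keiko ∩ Elena: 10:15–11:40, 13:00–14:00, 15:15–15:35.
Windows ≥ 15 min: 10:15–11:40, 13:00–14:00, 15:15–15:35.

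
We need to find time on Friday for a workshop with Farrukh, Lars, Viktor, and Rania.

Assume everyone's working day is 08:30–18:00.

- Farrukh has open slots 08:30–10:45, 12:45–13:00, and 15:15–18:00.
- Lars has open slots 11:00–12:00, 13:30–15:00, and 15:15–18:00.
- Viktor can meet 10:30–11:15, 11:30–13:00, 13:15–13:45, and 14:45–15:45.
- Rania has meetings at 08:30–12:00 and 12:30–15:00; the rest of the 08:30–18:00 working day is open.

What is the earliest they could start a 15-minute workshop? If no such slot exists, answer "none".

Rania free within 08:30–18:00: 12:00–12:30, 15:00–18:00.
Farrukh ∩ Lars: 15:15–18:00.
Farrukh ∩ Lars ∩ Viktor: 15:15–15:45.
Farrukh ∩ Lars ∩ Viktor ∩ Rania: 15:15–15:45.
Windows ≥ 15 min: 15:15–15:45.
Earliest such window starts at 15:15.

15:15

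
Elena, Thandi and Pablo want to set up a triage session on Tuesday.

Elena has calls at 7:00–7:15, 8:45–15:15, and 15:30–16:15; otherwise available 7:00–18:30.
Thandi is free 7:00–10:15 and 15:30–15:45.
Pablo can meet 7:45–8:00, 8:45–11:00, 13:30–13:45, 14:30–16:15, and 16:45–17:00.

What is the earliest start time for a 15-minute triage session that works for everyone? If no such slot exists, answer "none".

Elena free within 07:00–18:30: 07:15–08:45, 15:15–15:30, 16:15–18:30.
Elena ∩ Thandi: 07:15–08:45.
Elena ∩ Thandi ∩ Pablo: 07:45–08:00.
Windows ≥ 15 min: 07:45–08:00.
Earliest such window starts at 07:45.

07:45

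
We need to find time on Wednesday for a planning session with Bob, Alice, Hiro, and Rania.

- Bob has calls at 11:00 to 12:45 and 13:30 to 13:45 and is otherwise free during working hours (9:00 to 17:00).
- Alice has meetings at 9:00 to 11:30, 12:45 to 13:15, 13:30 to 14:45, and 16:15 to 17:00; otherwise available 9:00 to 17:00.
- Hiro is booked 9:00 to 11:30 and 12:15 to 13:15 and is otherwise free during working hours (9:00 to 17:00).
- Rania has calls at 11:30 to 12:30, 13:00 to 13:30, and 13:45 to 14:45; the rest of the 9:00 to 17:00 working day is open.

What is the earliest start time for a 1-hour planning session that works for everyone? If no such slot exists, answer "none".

14:45

Bob free within 09:00–17:00: 09:00–11:00, 12:45–13:30, 13:45–17:00.
Alice free within 09:00–17:00: 11:30–12:45, 13:15–13:30, 14:45–16:15.
Hiro free within 09:00–17:00: 11:30–12:15, 13:15–17:00.
Rania free within 09:00–17:00: 09:00–11:30, 12:30–13:00, 13:30–13:45, 14:45–17:00.
Bob ∩ Alice: 13:15–13:30, 14:45–16:15.
Bob ∩ Alice ∩ Hiro: 13:15–13:30, 14:45–16:15.
Bob ∩ Alice ∩ Hiro ∩ Rania: 14:45–16:15.
Windows ≥ 60 min: 14:45–16:15.
Earliest such window starts at 14:45.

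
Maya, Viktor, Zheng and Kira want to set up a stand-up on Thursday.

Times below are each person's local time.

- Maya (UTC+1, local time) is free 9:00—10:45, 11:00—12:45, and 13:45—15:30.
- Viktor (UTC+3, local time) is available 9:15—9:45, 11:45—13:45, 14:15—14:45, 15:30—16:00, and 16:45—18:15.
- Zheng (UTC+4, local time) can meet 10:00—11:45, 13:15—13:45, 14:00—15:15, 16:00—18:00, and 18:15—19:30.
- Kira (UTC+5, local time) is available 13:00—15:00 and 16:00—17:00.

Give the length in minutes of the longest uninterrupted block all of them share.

30 minutes

Maya → UTC: 08:00–09:45, 10:00–11:45, 12:45–14:30.
Viktor → UTC: 06:15–06:45, 08:45–10:45, 11:15–11:45, 12:30–13:00, 13:45–15:15.
Zheng → UTC: 06:00–07:45, 09:15–09:45, 10:00–11:15, 12:00–14:00, 14:15–15:30.
Kira → UTC: 08:00–10:00, 11:00–12:00.
Maya ∩ Viktor: 08:45–09:45, 10:00–10:45, 11:15–11:45, 12:45–13:00, 13:45–14:30.
Maya ∩ Viktor ∩ Zheng: 09:15–09:45, 10:00–10:45, 12:45–13:00, 13:45–14:00, 14:15–14:30.
Maya ∩ Viktor ∩ Zheng ∩ Kira: 09:15–09:45.
Single common window of 30 minutes.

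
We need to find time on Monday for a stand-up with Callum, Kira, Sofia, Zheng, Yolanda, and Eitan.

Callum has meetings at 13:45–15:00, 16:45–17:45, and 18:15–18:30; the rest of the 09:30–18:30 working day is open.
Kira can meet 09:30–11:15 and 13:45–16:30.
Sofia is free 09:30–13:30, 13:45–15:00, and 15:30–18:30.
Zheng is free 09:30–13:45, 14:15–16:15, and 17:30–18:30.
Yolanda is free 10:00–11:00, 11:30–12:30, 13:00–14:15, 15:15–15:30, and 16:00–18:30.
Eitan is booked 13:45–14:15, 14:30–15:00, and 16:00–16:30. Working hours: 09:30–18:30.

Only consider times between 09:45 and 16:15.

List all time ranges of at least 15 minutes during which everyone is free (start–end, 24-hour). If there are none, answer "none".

Callum free within 09:30–18:30: 09:30–13:45, 15:00–16:45, 17:45–18:15.
Eitan free within 09:30–18:30: 09:30–13:45, 14:15–14:30, 15:00–16:00, 16:30–18:30.
Callum ∩ Kira: 09:30–11:15, 15:00–16:30.
Callum ∩ Kira ∩ Sofia: 09:30–11:15, 15:30–16:30.
Callum ∩ Kira ∩ Sofia ∩ Zheng: 09:30–11:15, 15:30–16:15.
Callum ∩ Kira ∩ Sofia ∩ Zheng ∩ Yolanda: 10:00–11:00, 16:00–16:15.
Callum ∩ Kira ∩ Sofia ∩ Zheng ∩ Yolanda ∩ Eitan: 10:00–11:00.
Restricted to 09:45–16:15: 10:00–11:00.
Windows ≥ 15 min: 10:00–11:00.

10:00–11:00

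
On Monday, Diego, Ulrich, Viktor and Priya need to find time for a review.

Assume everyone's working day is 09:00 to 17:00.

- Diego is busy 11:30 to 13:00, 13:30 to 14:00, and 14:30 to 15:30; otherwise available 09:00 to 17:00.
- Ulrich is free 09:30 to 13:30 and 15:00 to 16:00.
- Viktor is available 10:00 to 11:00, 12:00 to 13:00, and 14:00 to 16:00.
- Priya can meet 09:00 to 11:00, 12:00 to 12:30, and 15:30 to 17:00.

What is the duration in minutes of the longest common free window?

60 minutes

Diego free within 09:00–17:00: 09:00–11:30, 13:00–13:30, 14:00–14:30, 15:30–17:00.
Diego ∩ Ulrich: 09:30–11:30, 13:00–13:30, 15:30–16:00.
Diego ∩ Ulrich ∩ Viktor: 10:00–11:00, 15:30–16:00.
Diego ∩ Ulrich ∩ Viktor ∩ Priya: 10:00–11:00, 15:30–16:00.
Common window lengths: 60, 30 min; longest is 60.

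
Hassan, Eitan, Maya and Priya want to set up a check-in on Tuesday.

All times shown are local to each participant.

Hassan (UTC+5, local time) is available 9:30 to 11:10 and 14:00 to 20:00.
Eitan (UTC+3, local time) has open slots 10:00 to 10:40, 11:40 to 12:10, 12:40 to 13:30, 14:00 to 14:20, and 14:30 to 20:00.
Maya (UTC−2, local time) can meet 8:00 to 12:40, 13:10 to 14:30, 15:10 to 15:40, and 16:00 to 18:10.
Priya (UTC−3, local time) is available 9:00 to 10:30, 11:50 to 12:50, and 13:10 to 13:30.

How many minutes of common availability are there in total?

Hassan → UTC: 04:30–06:10, 09:00–15:00.
Eitan → UTC: 07:00–07:40, 08:40–09:10, 09:40–10:30, 11:00–11:20, 11:30–17:00.
Maya → UTC: 10:00–14:40, 15:10–16:30, 17:10–17:40, 18:00–20:10.
Priya → UTC: 12:00–13:30, 14:50–15:50, 16:10–16:30.
Hassan ∩ Eitan: 09:00–09:10, 09:40–10:30, 11:00–11:20, 11:30–15:00.
Hassan ∩ Eitan ∩ Maya: 10:00–10:30, 11:00–11:20, 11:30–14:40.
Hassan ∩ Eitan ∩ Maya ∩ Priya: 12:00–13:30.
Total common minutes: 90.

90 minutes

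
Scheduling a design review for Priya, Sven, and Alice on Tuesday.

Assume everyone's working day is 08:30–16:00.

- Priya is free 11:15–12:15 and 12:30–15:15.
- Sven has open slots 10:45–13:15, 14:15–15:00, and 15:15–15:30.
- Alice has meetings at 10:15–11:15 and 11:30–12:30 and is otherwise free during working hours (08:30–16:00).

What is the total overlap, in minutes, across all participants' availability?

105 minutes

Alice free within 08:30–16:00: 08:30–10:15, 11:15–11:30, 12:30–16:00.
Priya ∩ Sven: 11:15–12:15, 12:30–13:15, 14:15–15:00.
Priya ∩ Sven ∩ Alice: 11:15–11:30, 12:30–13:15, 14:15–15:00.
Total common minutes: 15 + 45 + 45 = 105.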